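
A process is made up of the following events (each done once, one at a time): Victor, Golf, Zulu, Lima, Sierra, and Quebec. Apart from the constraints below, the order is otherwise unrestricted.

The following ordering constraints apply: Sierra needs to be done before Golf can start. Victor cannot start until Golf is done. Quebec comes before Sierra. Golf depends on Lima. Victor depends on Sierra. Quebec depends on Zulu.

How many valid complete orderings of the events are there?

4

The events with no prerequisites are Zulu, Lima; any of them can be placed first.
Systematically extending each partial ordering one event at a time and counting, there are 4 complete orderings.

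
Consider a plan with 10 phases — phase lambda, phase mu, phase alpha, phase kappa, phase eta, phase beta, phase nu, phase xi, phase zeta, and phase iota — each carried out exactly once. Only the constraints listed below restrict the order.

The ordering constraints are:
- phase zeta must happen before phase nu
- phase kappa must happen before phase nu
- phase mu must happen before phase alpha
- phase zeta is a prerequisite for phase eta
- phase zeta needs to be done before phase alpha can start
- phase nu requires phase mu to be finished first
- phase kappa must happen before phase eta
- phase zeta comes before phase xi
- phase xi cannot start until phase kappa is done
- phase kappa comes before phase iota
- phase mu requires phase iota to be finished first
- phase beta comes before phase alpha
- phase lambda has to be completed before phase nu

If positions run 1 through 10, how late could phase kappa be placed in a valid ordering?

The phases that are forced after phase kappa, directly or by a chain of constraints, are phase mu, phase alpha, phase eta, phase nu, phase xi, phase iota. That's 6 phases.
So at least 6 phases follow phase kappa, putting phase kappa no later than position 4. That position is achievable by scheduling everything else first.

4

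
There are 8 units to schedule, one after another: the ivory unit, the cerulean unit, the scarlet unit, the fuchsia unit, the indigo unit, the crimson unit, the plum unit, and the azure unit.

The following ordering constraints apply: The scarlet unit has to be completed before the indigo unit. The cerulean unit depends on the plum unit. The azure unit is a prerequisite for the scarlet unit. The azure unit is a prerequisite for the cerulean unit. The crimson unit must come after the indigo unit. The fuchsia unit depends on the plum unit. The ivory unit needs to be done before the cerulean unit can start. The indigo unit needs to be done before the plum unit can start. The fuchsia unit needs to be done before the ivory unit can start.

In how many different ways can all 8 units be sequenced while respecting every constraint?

The azure unit is the only unit with nothing required before it, so every ordering starts there.
Enumerating by repeatedly choosing an available unit (one whose prerequisites are all placed) gives 5 distinct complete orderings.

5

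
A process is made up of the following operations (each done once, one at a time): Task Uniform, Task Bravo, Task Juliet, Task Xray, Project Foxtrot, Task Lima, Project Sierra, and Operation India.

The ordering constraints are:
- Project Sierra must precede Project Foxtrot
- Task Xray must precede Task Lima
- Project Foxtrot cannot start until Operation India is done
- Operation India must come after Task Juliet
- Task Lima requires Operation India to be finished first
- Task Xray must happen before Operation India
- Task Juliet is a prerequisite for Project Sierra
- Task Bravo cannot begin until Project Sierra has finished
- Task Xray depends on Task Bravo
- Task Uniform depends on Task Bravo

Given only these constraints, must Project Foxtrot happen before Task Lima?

No

Project Foxtrot and Task Lima are not related by any chain of constraints.
So Project Foxtrot can come before Task Lima or after — it is not forced.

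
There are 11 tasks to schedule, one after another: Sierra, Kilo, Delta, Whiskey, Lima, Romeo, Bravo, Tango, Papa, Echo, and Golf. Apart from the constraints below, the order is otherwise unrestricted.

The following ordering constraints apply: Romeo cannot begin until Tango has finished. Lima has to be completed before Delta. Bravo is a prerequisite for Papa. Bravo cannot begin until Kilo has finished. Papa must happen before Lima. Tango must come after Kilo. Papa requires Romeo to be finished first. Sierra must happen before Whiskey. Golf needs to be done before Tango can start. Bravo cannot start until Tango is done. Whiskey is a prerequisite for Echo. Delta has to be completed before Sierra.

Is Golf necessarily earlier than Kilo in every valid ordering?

Nothing in the constraints links Golf and Kilo; they are unordered relative to each other.
A valid ordering placing Kilo before Golf exists, so the answer is no.

No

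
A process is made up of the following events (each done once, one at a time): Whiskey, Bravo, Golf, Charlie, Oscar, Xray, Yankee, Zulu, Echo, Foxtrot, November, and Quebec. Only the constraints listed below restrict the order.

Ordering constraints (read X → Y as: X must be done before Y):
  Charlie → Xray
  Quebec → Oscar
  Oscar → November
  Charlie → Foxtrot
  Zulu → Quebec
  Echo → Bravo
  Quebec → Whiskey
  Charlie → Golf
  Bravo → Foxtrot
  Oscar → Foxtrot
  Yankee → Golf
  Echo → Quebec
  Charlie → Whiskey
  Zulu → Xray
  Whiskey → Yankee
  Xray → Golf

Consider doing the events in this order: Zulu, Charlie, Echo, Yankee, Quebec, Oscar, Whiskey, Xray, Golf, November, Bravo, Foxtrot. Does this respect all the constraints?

The sequence places Yankee ahead of Whiskey.
That contradicts the constraint that Whiskey must precede Yankee.

No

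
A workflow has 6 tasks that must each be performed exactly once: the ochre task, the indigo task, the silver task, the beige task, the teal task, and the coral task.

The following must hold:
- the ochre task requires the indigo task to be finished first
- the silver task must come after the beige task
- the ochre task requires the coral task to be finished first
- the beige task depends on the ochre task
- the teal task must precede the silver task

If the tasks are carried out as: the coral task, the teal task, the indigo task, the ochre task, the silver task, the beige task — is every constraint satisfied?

In the proposed order, the silver task appears before the beige task.
But one of the constraints requires the beige task before the silver task, so this ordering violates it.

No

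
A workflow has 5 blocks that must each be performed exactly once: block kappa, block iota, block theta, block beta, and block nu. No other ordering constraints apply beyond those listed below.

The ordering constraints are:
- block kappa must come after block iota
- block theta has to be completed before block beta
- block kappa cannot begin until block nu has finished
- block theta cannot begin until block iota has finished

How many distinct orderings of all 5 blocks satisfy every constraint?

9

2 blocks have no prerequisites (block iota, block nu), so any of them could come first.
Enumerating by repeatedly choosing an available block (one whose prerequisites are all placed) gives 9 distinct complete orderings.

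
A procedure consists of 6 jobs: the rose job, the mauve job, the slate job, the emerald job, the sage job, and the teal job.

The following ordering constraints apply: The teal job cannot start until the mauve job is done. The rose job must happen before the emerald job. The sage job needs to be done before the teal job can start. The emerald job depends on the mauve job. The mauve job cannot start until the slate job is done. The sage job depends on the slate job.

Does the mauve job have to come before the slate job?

In fact the dependencies run the other way: the slate job → the mauve job.
So the mauve job does not have to come before the slate job — it cannot.

No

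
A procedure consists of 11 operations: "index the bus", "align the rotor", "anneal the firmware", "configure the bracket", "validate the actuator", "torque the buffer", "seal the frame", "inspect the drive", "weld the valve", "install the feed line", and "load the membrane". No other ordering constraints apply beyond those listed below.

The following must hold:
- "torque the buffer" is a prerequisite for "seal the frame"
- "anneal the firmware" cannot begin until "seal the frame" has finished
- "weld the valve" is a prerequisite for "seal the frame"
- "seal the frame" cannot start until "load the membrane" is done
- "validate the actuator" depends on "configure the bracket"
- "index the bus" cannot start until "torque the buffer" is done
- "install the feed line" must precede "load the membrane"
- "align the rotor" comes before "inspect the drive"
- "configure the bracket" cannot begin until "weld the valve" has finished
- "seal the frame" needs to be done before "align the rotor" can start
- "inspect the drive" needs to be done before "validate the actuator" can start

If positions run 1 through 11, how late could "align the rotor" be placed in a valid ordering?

9

The operations that are forced after "align the rotor", directly or by a chain of constraints, are "validate the actuator", "inspect the drive". That's 2 operations.
So at least 2 operations follow "align the rotor", putting "align the rotor" no later than position 9. That position is achievable by scheduling everything else first.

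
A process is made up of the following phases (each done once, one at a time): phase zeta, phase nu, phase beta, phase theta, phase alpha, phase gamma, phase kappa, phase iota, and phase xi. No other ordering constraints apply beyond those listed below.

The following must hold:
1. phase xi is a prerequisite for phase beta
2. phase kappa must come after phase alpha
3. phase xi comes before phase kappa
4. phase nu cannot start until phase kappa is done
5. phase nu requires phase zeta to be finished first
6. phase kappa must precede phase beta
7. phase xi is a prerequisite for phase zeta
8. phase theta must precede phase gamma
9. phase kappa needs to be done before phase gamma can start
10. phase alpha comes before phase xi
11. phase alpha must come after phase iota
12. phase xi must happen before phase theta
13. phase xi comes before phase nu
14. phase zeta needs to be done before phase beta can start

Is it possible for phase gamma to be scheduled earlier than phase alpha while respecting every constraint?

The constraints give a chain phase alpha → phase kappa → phase gamma, which forces phase alpha before phase gamma.
Hence phase gamma can never be scheduled before phase alpha.

No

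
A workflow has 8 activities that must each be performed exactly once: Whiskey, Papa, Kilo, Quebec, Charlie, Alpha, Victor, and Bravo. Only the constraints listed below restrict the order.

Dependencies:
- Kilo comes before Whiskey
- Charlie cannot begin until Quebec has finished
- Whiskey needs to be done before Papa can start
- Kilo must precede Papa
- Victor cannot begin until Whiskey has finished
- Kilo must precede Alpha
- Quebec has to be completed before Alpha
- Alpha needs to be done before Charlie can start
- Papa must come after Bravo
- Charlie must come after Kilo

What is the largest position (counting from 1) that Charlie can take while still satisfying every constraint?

8

Nothing depends on Charlie, so it can be the final activity, position 8.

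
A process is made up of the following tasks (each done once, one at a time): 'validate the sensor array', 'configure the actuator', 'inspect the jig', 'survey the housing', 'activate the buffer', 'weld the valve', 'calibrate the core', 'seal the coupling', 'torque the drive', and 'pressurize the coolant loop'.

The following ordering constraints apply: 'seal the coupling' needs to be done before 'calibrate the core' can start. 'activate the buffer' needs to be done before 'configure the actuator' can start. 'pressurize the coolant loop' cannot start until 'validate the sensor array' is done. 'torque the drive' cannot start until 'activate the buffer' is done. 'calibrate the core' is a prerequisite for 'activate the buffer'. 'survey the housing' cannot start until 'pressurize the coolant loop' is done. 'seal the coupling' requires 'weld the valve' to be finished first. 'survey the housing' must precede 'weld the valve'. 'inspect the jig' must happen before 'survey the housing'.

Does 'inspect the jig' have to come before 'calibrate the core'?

Yes

Chaining the stated constraints: 'inspect the jig' → 'survey the housing' → 'weld the valve' → 'seal the coupling' → 'calibrate the core'.
So 'inspect the jig' must precede 'calibrate the core' in any valid ordering.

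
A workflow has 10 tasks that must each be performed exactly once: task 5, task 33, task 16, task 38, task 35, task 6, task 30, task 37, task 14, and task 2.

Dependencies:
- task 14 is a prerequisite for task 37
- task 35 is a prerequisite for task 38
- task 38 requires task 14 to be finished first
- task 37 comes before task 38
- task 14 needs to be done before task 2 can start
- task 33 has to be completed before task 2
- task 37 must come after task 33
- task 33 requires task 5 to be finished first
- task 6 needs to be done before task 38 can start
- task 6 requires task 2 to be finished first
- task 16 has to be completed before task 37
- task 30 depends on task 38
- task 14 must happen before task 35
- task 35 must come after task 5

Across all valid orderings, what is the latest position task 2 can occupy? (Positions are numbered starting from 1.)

7

The tasks that are forced after task 2, directly or by a chain of constraints, are task 38, task 6, task 30. That's 3 tasks.
So at least 3 tasks follow task 2, putting task 2 no later than position 7. That position is achievable by scheduling everything else first.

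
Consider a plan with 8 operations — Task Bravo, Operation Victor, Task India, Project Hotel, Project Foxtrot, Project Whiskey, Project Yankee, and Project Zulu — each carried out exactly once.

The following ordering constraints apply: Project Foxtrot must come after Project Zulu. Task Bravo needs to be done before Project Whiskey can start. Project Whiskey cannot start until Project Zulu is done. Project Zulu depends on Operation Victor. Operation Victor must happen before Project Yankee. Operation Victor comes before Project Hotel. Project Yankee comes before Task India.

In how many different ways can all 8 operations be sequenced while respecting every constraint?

645

2 operations have no prerequisites (Task Bravo, Operation Victor), so any of them could come first.
Enumerating by repeatedly choosing an available operation (one whose prerequisites are all placed) gives 645 distinct complete orderings.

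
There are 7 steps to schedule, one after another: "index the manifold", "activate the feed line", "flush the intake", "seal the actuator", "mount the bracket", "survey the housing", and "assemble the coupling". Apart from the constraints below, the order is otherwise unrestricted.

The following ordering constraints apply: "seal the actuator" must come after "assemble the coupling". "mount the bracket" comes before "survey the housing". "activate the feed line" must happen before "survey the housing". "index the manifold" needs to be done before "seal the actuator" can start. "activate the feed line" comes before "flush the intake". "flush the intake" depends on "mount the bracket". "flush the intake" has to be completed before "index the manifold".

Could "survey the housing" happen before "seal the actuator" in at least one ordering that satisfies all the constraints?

No chain of constraints runs from "seal the actuator" to "survey the housing", so "seal the actuator" is not required to come first.
So a valid ordering placing "survey the housing" earlier than "seal the actuator" exists.

Yes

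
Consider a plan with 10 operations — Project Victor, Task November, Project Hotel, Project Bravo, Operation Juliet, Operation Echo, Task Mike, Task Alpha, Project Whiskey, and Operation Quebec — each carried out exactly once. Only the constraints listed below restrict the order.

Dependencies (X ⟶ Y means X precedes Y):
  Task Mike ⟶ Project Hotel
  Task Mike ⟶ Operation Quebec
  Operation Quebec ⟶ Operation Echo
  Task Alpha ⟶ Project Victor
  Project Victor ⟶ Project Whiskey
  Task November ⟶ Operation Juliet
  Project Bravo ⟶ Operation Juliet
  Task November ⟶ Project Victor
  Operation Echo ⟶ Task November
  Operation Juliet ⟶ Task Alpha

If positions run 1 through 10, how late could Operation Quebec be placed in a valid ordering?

Following every chain forward from Operation Quebec, the operations that must come later are Project Victor, Task November, Operation Juliet, Operation Echo, Task Alpha, Project Whiskey — 6 of them.
With 6 mandatory successors out of 10 operations total, the latest slot for Operation Quebec is 10−6 = 4, and it's reachable by doing all non-successors before Operation Quebec.

4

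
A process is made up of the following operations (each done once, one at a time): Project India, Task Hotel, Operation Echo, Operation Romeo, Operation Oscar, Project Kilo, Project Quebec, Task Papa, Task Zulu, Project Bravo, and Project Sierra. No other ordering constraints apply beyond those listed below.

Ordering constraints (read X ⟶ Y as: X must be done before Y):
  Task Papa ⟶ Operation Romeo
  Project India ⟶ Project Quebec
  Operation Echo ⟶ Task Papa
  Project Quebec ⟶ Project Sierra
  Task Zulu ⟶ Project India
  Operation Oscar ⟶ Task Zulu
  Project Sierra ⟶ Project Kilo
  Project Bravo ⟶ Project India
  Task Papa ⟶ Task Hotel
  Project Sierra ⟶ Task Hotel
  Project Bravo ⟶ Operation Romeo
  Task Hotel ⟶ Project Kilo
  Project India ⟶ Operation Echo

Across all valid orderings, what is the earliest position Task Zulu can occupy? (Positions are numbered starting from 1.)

2

The only operation forced before Task Zulu (directly or transitively) is Operation Oscar.
So at minimum 1 operation comes before Task Zulu, putting Task Zulu no earlier than position 2. That position is achievable by scheduling exactly that predecessor first.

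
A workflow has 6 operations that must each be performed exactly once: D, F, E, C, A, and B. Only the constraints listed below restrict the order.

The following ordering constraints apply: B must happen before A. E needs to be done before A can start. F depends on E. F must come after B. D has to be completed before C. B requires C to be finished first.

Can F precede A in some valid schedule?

Nothing in the constraints forces A before F — there is no chain from A to F.
So a valid ordering placing F earlier than A exists.

Yes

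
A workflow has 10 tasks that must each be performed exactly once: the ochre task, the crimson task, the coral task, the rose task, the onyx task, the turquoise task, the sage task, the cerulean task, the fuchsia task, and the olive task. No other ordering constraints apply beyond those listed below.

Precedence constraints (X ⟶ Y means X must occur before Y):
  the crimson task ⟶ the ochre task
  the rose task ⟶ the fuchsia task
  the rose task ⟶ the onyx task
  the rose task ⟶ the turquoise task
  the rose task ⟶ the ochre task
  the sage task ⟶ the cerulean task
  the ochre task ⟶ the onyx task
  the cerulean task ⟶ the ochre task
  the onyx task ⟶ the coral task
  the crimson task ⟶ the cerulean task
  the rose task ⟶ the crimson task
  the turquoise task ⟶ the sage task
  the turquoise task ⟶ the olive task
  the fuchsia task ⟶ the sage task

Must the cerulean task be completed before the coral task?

Following the dependencies: the cerulean task → the ochre task → the onyx task → the coral task.
So the cerulean task must precede the coral task in any valid ordering.

Yes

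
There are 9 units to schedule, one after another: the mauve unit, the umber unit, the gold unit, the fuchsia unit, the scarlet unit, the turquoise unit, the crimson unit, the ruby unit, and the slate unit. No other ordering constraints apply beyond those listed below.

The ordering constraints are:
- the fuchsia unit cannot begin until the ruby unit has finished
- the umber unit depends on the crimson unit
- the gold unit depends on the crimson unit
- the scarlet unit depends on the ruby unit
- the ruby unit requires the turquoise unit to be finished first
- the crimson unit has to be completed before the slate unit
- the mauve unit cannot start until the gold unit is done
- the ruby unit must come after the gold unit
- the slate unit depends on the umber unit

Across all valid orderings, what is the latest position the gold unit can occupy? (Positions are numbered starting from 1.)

5

The units that are forced after the gold unit, directly or by a chain of constraints, are the mauve unit, the fuchsia unit, the scarlet unit, the ruby unit. That's 4 units.
So at least 4 units follow the gold unit, putting the gold unit no later than position 5. That position is achievable by scheduling everything else first.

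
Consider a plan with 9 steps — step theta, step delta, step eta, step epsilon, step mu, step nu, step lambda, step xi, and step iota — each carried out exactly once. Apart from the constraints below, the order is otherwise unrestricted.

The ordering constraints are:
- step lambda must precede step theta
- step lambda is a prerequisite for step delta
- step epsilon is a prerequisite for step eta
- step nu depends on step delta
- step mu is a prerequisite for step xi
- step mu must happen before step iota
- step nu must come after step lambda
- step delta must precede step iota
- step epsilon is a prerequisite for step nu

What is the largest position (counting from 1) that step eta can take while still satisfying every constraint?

9

Nothing depends on step eta, so it can be the final step, position 9.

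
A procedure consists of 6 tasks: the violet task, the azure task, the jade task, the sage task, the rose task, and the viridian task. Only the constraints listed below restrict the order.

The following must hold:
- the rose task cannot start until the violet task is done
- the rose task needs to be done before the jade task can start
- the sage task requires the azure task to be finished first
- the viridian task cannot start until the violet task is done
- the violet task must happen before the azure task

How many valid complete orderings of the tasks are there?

The violet task is the only task with nothing required before it, so every ordering starts there.
Enumerating by repeatedly choosing an available task (one whose prerequisites are all placed) gives 30 distinct complete orderings.

30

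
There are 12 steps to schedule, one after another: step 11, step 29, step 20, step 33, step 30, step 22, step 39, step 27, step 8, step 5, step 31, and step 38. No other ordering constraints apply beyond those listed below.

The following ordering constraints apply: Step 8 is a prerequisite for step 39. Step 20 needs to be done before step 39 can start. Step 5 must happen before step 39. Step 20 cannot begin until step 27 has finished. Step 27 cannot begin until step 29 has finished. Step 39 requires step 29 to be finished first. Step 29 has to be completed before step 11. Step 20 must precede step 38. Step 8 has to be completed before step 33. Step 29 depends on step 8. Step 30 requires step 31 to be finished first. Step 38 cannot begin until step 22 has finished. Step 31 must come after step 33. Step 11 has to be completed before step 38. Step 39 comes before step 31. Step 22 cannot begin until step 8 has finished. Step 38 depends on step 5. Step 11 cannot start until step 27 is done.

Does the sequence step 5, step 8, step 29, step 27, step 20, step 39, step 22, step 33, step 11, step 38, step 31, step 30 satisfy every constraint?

Checking each listed constraint against this order: for instance, step 5 is in position 1 and step 38 in position 10, so that constraint holds — and the remaining constraints check out the same way.

Yes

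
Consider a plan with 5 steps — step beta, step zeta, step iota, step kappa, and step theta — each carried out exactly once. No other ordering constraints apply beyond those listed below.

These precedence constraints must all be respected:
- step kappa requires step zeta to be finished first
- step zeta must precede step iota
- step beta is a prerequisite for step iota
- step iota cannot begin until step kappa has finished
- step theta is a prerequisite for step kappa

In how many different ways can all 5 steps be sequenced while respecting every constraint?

The steps with no prerequisites are step beta, step zeta, step theta; any of them can be placed first.
Enumerating by repeatedly choosing an available step (one whose prerequisites are all placed) gives 8 distinct complete orderings.

8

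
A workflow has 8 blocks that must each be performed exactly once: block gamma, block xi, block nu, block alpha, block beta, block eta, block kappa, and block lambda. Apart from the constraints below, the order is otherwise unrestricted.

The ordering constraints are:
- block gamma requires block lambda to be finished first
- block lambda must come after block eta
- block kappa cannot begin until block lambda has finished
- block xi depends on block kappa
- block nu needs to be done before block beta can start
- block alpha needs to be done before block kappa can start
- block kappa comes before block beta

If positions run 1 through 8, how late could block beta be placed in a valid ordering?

8

Block beta has no required successors, so nothing stops it from going last (position 8).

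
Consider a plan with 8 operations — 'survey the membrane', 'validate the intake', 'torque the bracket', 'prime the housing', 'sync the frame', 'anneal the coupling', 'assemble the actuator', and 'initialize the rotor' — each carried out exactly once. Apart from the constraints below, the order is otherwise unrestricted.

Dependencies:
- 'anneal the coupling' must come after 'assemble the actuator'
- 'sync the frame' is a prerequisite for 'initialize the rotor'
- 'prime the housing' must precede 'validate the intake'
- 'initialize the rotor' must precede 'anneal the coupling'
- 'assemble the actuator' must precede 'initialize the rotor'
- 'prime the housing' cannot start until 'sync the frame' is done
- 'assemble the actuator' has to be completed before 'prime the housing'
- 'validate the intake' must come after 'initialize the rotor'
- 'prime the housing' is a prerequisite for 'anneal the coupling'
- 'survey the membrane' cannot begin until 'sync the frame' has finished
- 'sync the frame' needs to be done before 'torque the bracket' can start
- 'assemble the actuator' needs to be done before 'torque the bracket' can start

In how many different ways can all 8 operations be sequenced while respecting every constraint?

2 operations have no prerequisites ('sync the frame', 'assemble the actuator'), so any of them could come first.
Enumerating by repeatedly choosing an available operation (one whose prerequisites are all placed) gives 260 distinct complete orderings.

260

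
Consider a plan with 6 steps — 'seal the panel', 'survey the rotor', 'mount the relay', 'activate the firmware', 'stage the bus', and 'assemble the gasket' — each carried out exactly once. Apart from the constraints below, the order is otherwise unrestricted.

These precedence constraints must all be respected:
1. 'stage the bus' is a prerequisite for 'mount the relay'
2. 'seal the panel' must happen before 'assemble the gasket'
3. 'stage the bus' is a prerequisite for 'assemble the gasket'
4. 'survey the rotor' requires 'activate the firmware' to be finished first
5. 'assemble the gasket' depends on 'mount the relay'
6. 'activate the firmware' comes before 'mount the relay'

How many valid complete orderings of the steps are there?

3 steps have no prerequisites ('seal the panel', 'activate the firmware', 'stage the bus'), so any of them could come first.
Enumerating by repeatedly choosing an available step (one whose prerequisites are all placed) gives 33 distinct complete orderings.

33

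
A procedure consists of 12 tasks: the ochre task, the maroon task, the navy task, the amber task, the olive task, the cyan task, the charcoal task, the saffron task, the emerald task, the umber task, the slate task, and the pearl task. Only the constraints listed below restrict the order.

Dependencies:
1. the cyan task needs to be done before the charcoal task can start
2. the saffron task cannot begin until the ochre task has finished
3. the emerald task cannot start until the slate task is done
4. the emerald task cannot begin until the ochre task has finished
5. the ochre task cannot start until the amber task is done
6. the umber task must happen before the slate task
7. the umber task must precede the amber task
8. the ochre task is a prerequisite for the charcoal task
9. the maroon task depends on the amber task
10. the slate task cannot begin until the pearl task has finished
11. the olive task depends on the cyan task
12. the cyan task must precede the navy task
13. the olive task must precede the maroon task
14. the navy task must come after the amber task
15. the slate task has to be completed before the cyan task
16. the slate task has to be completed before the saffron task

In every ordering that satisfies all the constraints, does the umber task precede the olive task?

Yes

Chaining the stated constraints: the umber task → the slate task → the cyan task → the olive task.
Hence the umber task necessarily comes before the olive task.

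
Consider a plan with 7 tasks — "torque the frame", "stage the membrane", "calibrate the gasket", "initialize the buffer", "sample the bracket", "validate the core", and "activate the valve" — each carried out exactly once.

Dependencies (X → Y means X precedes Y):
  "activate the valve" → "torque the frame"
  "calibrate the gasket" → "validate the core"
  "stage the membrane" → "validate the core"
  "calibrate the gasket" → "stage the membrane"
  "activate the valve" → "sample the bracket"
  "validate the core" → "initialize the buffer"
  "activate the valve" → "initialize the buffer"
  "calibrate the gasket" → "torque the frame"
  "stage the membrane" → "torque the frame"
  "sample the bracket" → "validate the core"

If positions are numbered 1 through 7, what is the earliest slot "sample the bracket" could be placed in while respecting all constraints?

The only task forced before "sample the bracket" (directly or transitively) is "activate the valve".
So at minimum 1 task comes before "sample the bracket", putting "sample the bracket" no earlier than position 2. That position is achievable by scheduling exactly that predecessor first.

2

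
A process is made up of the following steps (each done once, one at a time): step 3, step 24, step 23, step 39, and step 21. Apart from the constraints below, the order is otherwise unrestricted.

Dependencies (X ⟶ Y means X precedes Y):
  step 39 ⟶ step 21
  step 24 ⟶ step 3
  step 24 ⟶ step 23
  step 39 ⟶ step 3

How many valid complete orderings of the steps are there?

2 steps have no prerequisites (step 24, step 39), so any of them could come first.
Enumerating by repeatedly choosing an available step (one whose prerequisites are all placed) gives 16 distinct complete orderings.

16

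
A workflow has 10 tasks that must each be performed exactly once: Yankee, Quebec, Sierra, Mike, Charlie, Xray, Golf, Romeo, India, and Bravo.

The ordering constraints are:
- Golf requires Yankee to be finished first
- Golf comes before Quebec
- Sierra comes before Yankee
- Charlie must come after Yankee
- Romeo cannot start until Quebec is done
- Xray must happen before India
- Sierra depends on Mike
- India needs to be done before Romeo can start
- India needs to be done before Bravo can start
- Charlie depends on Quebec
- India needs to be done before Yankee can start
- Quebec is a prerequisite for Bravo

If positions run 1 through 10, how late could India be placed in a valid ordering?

4

Every task that must follow India has to come after it. Tracing all chains starting from India, those tasks are: Yankee, Quebec, Charlie, Golf, Romeo, Bravo — 6 in total.
So at least 6 tasks follow India, putting India no later than position 4. That position is achievable by scheduling everything else first.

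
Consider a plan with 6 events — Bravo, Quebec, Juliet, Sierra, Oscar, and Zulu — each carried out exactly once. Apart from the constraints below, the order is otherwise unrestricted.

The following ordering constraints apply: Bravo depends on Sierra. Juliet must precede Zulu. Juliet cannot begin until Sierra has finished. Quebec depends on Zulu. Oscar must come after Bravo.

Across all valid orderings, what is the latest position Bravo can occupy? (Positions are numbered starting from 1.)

Following the constraints forward from Bravo, its only required successor is Oscar.
With 1 mandatory successor out of 6 events total, the latest slot for Bravo is 6−1 = 5, and it's reachable by doing all non-successors before Bravo.

5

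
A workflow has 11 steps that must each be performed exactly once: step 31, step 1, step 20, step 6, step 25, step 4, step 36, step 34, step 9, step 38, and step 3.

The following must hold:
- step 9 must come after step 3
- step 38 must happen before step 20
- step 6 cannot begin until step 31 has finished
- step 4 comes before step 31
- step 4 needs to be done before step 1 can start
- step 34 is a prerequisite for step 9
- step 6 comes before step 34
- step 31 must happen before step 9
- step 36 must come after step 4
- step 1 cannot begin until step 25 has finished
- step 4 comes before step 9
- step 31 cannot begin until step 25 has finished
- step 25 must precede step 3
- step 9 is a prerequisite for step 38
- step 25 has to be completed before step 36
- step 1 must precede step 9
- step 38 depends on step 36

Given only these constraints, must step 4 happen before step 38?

Following the dependencies: step 4 → step 9 → step 38.
So step 4 must precede step 38 in any valid ordering.

Yes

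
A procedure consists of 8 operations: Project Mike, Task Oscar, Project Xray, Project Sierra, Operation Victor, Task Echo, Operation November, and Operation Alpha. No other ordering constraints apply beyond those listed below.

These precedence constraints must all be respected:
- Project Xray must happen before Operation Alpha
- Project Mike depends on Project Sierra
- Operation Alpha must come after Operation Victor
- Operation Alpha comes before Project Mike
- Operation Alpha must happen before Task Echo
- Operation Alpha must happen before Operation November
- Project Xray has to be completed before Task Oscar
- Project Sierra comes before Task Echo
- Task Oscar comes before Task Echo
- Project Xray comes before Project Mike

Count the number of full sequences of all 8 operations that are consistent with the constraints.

218

3 operations have no prerequisites (Project Xray, Project Sierra, Operation Victor), so any of them could come first.
Counting all ways to extend the partial order to a total order gives 218.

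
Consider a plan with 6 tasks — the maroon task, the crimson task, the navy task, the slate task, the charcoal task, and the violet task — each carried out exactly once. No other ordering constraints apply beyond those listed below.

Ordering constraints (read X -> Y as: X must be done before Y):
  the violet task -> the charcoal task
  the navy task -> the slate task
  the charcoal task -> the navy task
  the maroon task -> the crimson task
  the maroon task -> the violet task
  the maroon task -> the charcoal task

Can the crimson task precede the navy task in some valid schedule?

Nothing in the constraints forces the navy task before the crimson task — there is no chain from the navy task to the crimson task.
So a valid ordering placing the crimson task earlier than the navy task exists.

Yes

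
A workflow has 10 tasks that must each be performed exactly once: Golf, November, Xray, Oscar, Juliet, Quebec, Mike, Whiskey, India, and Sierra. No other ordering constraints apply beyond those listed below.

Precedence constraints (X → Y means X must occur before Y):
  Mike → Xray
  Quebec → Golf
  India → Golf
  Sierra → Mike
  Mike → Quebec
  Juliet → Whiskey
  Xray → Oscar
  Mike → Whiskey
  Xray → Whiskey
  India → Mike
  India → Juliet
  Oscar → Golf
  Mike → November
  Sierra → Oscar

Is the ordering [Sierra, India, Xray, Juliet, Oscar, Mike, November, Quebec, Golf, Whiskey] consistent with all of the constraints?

Here Mike comes after Xray.
But one of the constraints requires Mike before Xray, so this ordering violates it.

No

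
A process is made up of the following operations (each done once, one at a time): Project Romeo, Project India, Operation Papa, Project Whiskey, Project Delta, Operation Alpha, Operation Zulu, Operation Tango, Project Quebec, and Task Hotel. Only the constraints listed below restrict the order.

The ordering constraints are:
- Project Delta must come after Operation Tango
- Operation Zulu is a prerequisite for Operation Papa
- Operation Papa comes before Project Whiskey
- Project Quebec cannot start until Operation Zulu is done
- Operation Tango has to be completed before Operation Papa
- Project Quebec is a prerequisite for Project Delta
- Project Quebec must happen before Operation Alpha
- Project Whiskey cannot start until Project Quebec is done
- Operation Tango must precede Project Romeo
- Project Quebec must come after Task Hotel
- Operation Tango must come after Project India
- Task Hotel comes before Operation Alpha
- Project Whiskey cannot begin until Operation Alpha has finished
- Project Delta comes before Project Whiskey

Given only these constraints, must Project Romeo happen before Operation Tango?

In fact the dependencies run the other way: Operation Tango → Project Romeo.
So Project Romeo never precedes Operation Tango.

No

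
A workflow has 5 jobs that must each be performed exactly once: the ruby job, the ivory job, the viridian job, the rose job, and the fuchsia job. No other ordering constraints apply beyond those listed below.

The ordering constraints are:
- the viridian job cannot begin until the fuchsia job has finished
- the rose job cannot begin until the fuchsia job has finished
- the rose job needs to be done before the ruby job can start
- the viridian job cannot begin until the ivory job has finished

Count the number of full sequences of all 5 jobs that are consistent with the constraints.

2 jobs have no prerequisites (the ivory job, the fuchsia job), so any of them could come first.
Counting all ways to extend the partial order to a total order gives 9.

9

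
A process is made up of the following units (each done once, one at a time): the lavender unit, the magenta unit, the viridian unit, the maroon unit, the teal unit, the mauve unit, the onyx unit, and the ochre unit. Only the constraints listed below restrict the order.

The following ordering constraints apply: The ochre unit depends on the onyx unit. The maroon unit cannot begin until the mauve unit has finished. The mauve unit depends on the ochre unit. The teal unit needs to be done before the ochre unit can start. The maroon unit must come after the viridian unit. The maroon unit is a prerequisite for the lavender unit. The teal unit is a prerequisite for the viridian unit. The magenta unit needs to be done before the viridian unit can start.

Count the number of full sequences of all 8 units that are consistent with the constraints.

26

3 units have no prerequisites (the magenta unit, the teal unit, the onyx unit), so any of them could come first.
Enumerating by repeatedly choosing an available unit (one whose prerequisites are all placed) gives 26 distinct complete orderings.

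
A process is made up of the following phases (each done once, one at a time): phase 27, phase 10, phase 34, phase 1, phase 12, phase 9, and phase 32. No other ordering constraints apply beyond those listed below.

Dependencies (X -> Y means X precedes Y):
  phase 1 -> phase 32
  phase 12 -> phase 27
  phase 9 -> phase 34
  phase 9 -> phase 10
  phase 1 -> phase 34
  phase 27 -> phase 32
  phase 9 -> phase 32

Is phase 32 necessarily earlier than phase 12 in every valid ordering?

No

In fact the dependencies run the other way: phase 12 → phase 27 → phase 32.
So phase 32 never precedes phase 12.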